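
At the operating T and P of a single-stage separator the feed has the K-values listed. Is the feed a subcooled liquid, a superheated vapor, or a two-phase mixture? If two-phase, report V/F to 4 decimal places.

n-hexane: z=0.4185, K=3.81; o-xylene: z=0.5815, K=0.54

two-phase, V/F = 0.7028

ΣzᵢKᵢ = 1.9085; Σzᵢ/Kᵢ = 1.1867.
Both exceed 1, so a two-phase solution exists.
Binary case is linear: z₁(K₁−1)(1+ψ(K₂−1)) + z₂(K₂−1)(1+ψ(K₁−1)) = 0
⇒ ψ = [z₁(K₁−1)+z₂(K₂−1)] / [−(K₁−1)(K₂−1)] = 0.90850/1.29260 = 0.7028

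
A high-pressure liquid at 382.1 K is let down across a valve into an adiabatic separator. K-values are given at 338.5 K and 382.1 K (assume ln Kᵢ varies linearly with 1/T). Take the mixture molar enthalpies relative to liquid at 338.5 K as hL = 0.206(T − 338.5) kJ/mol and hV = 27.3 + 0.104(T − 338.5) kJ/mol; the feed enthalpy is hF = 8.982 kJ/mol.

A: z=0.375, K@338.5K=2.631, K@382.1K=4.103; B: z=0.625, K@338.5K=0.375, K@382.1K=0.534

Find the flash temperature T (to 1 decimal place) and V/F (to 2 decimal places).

Adiabatic flash: solve Rachford–Rice at each trial T, then check hF = ψ·hV(T) + (1−ψ)·hL(T).
  T = 338.5 K: K = (2.631, 0.375), RR gives ψ = 0.217, H_out = 5.919 kJ/mol
  T = 382.1 K: K = (4.103, 0.534), RR gives ψ = 0.603, H_out = 22.769 kJ/mol
  T = 360.3 K: K = (3.330, 0.452), RR gives ψ = 0.416, H_out = 14.934 kJ/mol
  T = 349.4 K: K = (2.971, 0.413), RR gives ψ = 0.322, H_out = 10.672 kJ/mol
  T = 343.9 K: K = (2.797, 0.394), RR gives ψ = 0.271, H_out = 8.353 kJ/mol
  T = 346.6 K: K = (2.882, 0.403), RR gives ψ = 0.296, H_out = 9.509 kJ/mol
  T = 345.2 K: K = (2.838, 0.398), RR gives ψ = 0.283, H_out = 8.914 kJ/mol
Linear interpolation between T = 345.2 (H_out = 8.914) and T = 346.6 (H_out = 9.509) on hF = 8.982 gives T ≈ 345.4 K, at which ψ = 0.28.

T = 345.4 K, V/F = 0.28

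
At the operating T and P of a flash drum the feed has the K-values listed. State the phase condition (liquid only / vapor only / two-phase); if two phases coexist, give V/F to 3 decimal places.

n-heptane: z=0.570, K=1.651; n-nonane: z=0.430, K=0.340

two-phase, V/F = 0.203

ΣzᵢKᵢ = 1.087; Σzᵢ/Kᵢ = 1.610.
Both exceed 1, so a two-phase solution exists.
Let ψ = V/F and solve Σ zᵢ(Kᵢ−1)/(1+ψ(Kᵢ−1)) = 0.
Newton–Raphson from ψ = 0.59:
  ψ = 0.590: g = -0.1967, g' = -0.628 → ψ = 0.277
  ψ = 0.277: g = -0.0329, g' = -0.454 → ψ = 0.204
  ψ = 0.204: g = -0.0006, g' = -0.438 → ψ = 0.203
Converged at ψ = 0.203.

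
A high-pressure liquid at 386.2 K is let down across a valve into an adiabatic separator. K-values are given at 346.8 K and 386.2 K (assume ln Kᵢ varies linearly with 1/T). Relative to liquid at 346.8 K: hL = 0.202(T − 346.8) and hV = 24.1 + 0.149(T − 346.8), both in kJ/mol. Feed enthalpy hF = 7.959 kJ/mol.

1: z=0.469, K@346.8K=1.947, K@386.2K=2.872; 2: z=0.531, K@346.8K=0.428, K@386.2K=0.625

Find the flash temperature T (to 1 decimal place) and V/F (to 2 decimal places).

T = 349.5 K, V/F = 0.31

Adiabatic flash: solve Rachford–Rice at each trial T, then check hF = ψ·hV(T) + (1−ψ)·hL(T).
  T = 346.8 K: K = (1.947, 0.428), RR gives ψ = 0.259, H_out = 6.247 kJ/mol
  T = 386.2 K: K = (2.872, 0.625), RR gives ψ = 0.967, H_out = 29.244 kJ/mol
  T = 366.5 K: K = (2.390, 0.522), RR gives ψ = 0.600, H_out = 17.814 kJ/mol
  T = 356.6 K: K = (2.162, 0.474), RR gives ψ = 0.435, H_out = 12.227 kJ/mol
  T = 351.7 K: K = (2.053, 0.451), RR gives ψ = 0.350, H_out = 9.325 kJ/mol
  T = 349.2 K: K = (1.999, 0.439), RR gives ψ = 0.304, H_out = 7.782 kJ/mol
  T = 350.4 K: K = (2.025, 0.445), RR gives ψ = 0.326, H_out = 8.529 kJ/mol
Linear interpolation between T = 349.2 (H_out = 7.782) and T = 350.4 (H_out = 8.529) on hF = 7.959 gives T ≈ 349.5 K, at which ψ = 0.31.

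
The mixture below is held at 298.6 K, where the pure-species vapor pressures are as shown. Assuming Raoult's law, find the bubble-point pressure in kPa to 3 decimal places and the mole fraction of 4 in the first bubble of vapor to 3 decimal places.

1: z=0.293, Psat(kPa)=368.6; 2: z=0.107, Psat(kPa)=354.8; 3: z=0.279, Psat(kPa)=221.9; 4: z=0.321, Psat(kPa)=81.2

At the bubble point ψ → 0, so ΣzᵢKᵢ = 1 with Kᵢ = Pᵢˢᵃᵗ/P ⇒ P = ΣzᵢPᵢˢᵃᵗ.
P = 0.293·368.6 + 0.107·354.8 + 0.279·221.9 + 0.321·81.2 = 233.939 kPa
yᵢ = zᵢPᵢˢᵃᵗ/P ⇒ y_4 = 0.321·81.2/233.939 = 0.111

Pbub = 233.939 kPa, y_4 = 0.111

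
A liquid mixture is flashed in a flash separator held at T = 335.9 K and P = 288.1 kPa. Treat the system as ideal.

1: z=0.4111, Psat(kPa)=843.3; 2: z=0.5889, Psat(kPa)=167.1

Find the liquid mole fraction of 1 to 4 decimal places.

x_1 = 0.1789

Raoult's law: Kᵢ = Pᵢˢᵃᵗ/P = Pᵢˢᵃᵗ/288.1.
  K_1 = 843.3/288.1 = 2.927109, K_2 = 167.1/288.1 = 0.580007
Rachford–Rice: g(β) = Σ zᵢ(Kᵢ−1)/(1+β(Kᵢ−1)) = 0.
g(0) = ΣzᵢKᵢ − 1 = 0.5449 and g(1) = 1 − Σzᵢ/Kᵢ = -0.1558, so a root lies in (0, 1).
Binary case is linear: z₁(K₁−1)(1+β(K₂−1)) + z₂(K₂−1)(1+β(K₁−1)) = 0
⇒ β = [z₁(K₁−1)+z₂(K₂−1)] / [−(K₁−1)(K₂−1)] = 0.54490/0.80937 = 0.6732
Compositions from xᵢ = zᵢ/(1+β(Kᵢ−1)), yᵢ = Kᵢxᵢ:
  1: x = 0.1789, y = 0.5238
  2: x = 0.8211, y = 0.4762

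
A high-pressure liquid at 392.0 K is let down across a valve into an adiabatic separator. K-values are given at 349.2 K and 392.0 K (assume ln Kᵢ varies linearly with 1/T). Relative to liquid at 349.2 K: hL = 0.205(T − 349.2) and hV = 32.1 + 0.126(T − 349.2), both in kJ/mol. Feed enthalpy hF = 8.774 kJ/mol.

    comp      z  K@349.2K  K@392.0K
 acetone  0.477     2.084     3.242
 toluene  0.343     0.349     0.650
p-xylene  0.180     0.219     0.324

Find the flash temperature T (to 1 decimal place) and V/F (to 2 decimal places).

T = 352.7 K, V/F = 0.25

Adiabatic flash: solve Rachford–Rice at each trial T, then check hF = ψ·hV(T) + (1−ψ)·hL(T).
  T = 349.2 K: K = (2.084, 0.349, 0.219), RR gives ψ = 0.202, H_out = 6.492 kJ/mol
  T = 392.0 K: K = (3.242, 0.650, 0.324), RR gives ψ = 0.736, H_out = 29.898 kJ/mol
  T = 370.6 K: K = (2.633, 0.485, 0.269), RR gives ψ = 0.479, H_out = 18.960 kJ/mol
  T = 359.9 K: K = (2.350, 0.413, 0.244), RR gives ψ = 0.349, H_out = 13.096 kJ/mol
  T = 354.5 K: K = (2.214, 0.380, 0.231), RR gives ψ = 0.278, H_out = 9.893 kJ/mol
  T = 351.9 K: K = (2.150, 0.365, 0.225), RR gives ψ = 0.242, H_out = 8.263 kJ/mol
  T = 353.2 K: K = (2.182, 0.372, 0.228), RR gives ψ = 0.260, H_out = 9.086 kJ/mol
Linear interpolation between T = 351.9 (H_out = 8.263) and T = 353.2 (H_out = 9.086) on hF = 8.774 gives T ≈ 352.7 K, at which ψ = 0.25.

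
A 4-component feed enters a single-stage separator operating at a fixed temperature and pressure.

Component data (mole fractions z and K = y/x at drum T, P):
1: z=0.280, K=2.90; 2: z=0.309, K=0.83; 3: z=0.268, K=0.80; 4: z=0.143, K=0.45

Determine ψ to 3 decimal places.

Material balance + equilibrium reduce to Σ zᵢ(Kᵢ−1)/(1+ψ(Kᵢ−1)) = 0.
g(0) = ΣzᵢKᵢ − 1 = 0.347 and g(1) = 1 − Σzᵢ/Kᵢ = -0.122, so a root lies in (0, 1).
Iterate (Newton) starting at ψ = 0.38:
  ψ = 0.380: g = 0.0953, g' = -0.433 → ψ = 0.600
  ψ = 0.600: g = 0.0117, g' = -0.342 → ψ = 0.635
Converged at ψ = 0.635.

ψ = 0.635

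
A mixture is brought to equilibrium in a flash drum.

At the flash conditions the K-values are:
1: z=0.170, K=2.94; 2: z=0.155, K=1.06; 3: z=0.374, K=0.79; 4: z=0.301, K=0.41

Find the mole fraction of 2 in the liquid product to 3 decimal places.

x_2 = 0.154

Material balance + equilibrium reduce to Σ zᵢ(Kᵢ−1)/(1+ψ(Kᵢ−1)) = 0.
g(0) = ΣzᵢKᵢ − 1 = 0.083 and g(1) = 1 − Σzᵢ/Kᵢ = -0.412, so a root lies in (0, 1).
Newton iteration, ψ⁰ = 0.5:
  ψ = 0.500: g = -0.1632, g' = -0.397 → ψ = 0.089
  ψ = 0.089: g = 0.0232, g' = -0.600 → ψ = 0.127
  ψ = 0.127: g = 0.0010, g' = -0.552 → ψ = 0.129
Converged at ψ = 0.129.
Compositions from xᵢ = zᵢ/(1+ψ(Kᵢ−1)), yᵢ = Kᵢxᵢ:
  1: x = 0.136, y = 0.400
  2: x = 0.154, y = 0.163
  3: x = 0.384, y = 0.304
  4: x = 0.326, y = 0.134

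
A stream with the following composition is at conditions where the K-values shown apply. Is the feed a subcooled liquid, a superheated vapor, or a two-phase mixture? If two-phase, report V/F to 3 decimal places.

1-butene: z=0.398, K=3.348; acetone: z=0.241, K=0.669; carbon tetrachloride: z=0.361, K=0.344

two-phase, V/F = 0.479

ΣzᵢKᵢ = 1.618; Σzᵢ/Kᵢ = 1.529.
Both exceed 1, so a two-phase solution exists.
Rachford–Rice: g(ψ) = Σ zᵢ(Kᵢ−1)/(1+ψ(Kᵢ−1)) = 0.
Newton iteration, ψ⁰ = 0.5:
  ψ = 0.500: g = -0.0181, g' = -0.846 → ψ = 0.479
Converged at ψ = 0.479.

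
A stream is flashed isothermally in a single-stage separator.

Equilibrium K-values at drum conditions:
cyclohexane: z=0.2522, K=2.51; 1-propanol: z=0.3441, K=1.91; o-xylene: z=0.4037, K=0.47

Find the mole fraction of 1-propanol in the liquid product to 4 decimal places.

x_1-propanol = 0.2026

Material balance + equilibrium reduce to Σ zᵢ(Kᵢ−1)/(1+ψ(Kᵢ−1)) = 0.
g(0) = ΣzᵢKᵢ − 1 = 0.4800 and g(1) = 1 − Σzᵢ/Kᵢ = -0.1396, so a root lies in (0, 1).
Newton–Raphson from ψ = 0.5:
  ψ = 0.5000: g = 0.14110, g' = -0.5312 → ψ = 0.7656
  ψ = 0.7656: g = 0.00111, g' = -0.5438 → ψ = 0.7677
Converged at ψ = 0.7677.
Compositions from xᵢ = zᵢ/(1+ψ(Kᵢ−1)), yᵢ = Kᵢxᵢ:
  cyclohexane: x = 0.1168, y = 0.2932
  1-propanol: x = 0.2026, y = 0.3869
  o-xylene: x = 0.6806, y = 0.3199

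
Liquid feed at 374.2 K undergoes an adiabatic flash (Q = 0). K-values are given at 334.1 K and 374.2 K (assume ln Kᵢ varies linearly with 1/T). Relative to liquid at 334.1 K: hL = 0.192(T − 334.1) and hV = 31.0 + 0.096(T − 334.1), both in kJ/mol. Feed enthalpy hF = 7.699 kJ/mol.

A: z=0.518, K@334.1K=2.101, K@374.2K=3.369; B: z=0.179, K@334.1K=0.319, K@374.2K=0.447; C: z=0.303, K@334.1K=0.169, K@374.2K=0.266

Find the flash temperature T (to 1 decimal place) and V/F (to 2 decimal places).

Adiabatic flash: solve Rachford–Rice at each trial T, then check hF = ψ·hV(T) + (1−ψ)·hL(T).
  T = 334.1 K: K = (2.101, 0.319, 0.169), RR gives ψ = 0.229, H_out = 7.102 kJ/mol
  T = 374.2 K: K = (3.369, 0.447, 0.266), RR gives ψ = 0.566, H_out = 23.059 kJ/mol
  T = 354.1 K: K = (2.695, 0.381, 0.215), RR gives ψ = 0.428, H_out = 16.276 kJ/mol
  T = 344.1 K: K = (2.388, 0.350, 0.191), RR gives ψ = 0.341, H_out = 12.162 kJ/mol
  T = 339.1 K: K = (2.242, 0.334, 0.180), RR gives ψ = 0.289, H_out = 9.786 kJ/mol
  T = 336.6 K: K = (2.171, 0.327, 0.174), RR gives ψ = 0.260, H_out = 8.488 kJ/mol
  T = 335.4 K: K = (2.137, 0.323, 0.172), RR gives ψ = 0.246, H_out = 7.835 kJ/mol
Linear interpolation between T = 334.1 (H_out = 7.102) and T = 335.4 (H_out = 7.835) on hF = 7.699 gives T ≈ 335.2 K, at which ψ = 0.24.

T = 335.2 K, V/F = 0.24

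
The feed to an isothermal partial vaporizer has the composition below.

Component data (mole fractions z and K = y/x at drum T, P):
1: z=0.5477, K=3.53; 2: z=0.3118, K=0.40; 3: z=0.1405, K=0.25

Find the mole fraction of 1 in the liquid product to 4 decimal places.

x_1 = 0.2050

Rachford–Rice: g(V/F) = Σ zᵢ(Kᵢ−1)/(1+V/F(Kᵢ−1)) = 0.
Check two-phase: ΣzᵢKᵢ = 2.0932 > 1 and Σzᵢ/Kᵢ = 1.4967 > 1, so g(0) = 1.0932 > 0 and g(1) = -0.4967 < 0.
Newton iteration, V/F⁰ = 0.5:
  V/F = 0.5000: g = 0.17592, g' = -1.1148 → V/F = 0.6578
  V/F = 0.6578: g = 0.00305, g' = -1.1081 → V/F = 0.6606
Converged at V/F = 0.6606.
Compositions from xᵢ = zᵢ/(1+V/F(Kᵢ−1)), yᵢ = Kᵢxᵢ:
  1: x = 0.2050, y = 0.7238
  2: x = 0.5165, y = 0.2066
  3: x = 0.2784, y = 0.0696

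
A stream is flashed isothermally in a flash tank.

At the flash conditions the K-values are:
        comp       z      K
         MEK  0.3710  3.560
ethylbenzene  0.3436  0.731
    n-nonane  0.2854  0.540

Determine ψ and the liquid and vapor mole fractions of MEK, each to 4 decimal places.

ψ = 0.7695, x_MEK = 0.1249, y_MEK = 0.4447

Rachford–Rice: g(ψ) = Σ zᵢ(Kᵢ−1)/(1+ψ(Kᵢ−1)) = 0.
Check two-phase: ΣzᵢKᵢ = 1.7260 > 1 and Σzᵢ/Kᵢ = 1.1028 > 1, so g(0) = 0.7260 > 0 and g(1) = -0.1028 < 0.
Newton iteration, ψ⁰ = 0.61:
  ψ = 0.6100: g = 0.07771, g' = -0.5228 → ψ = 0.7586
  ψ = 0.7586: g = 0.00504, g' = -0.4626 → ψ = 0.7695
Converged at ψ = 0.7695.
Compositions from xᵢ = zᵢ/(1+ψ(Kᵢ−1)), yᵢ = Kᵢxᵢ:
  MEK: x = 0.1249, y = 0.4447
  ethylbenzene: x = 0.4333, y = 0.3167
  n-nonane: x = 0.4418, y = 0.2386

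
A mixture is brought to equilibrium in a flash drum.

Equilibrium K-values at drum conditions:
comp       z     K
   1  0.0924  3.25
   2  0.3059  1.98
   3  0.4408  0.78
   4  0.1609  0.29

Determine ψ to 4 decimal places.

Iterate (Newton) starting at ψ = 0.5:
  ψ = 0.5000: g = 0.01295, g' = -0.4578 → ψ = 0.5283
  ψ = 0.5283: g = -0.00003, g' = -0.4602 → ψ = 0.5282
Converged at ψ = 0.5282.

ψ = 0.5282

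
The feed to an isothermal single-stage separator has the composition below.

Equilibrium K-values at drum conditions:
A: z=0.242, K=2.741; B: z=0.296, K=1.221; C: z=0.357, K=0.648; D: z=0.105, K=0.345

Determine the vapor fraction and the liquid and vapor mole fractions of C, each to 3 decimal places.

ψ = 0.577, x_C = 0.448, y_C = 0.290

Material balance + equilibrium reduce to Σ zᵢ(Kᵢ−1)/(1+ψ(Kᵢ−1)) = 0.
Check two-phase: ΣzᵢKᵢ = 1.292 > 1 and Σzᵢ/Kᵢ = 1.186 > 1, so g(0) = 0.292 > 0 and g(1) = -0.186 < 0.
Iterate (Newton) starting at ψ = 0.58:
  ψ = 0.580: g = -0.0012, g' = -0.380 → ψ = 0.577
Converged at ψ = 0.577.
Compositions from xᵢ = zᵢ/(1+ψ(Kᵢ−1)), yᵢ = Kᵢxᵢ:
  A: x = 0.121, y = 0.331
  B: x = 0.263, y = 0.321
  C: x = 0.448, y = 0.290
  D: x = 0.169, y = 0.058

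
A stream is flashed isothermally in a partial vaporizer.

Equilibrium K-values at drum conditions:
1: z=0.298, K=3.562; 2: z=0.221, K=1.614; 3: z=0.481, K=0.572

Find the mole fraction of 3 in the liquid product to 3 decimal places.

Material balance + equilibrium reduce to Σ zᵢ(Kᵢ−1)/(1+β(Kᵢ−1)) = 0.
Feasibility: ΣzᵢKᵢ = 1.693, Σzᵢ/Kᵢ = 1.061 — both > 1, two phases present.
Newton iteration, β⁰ = 0.5:
  β = 0.500: g = 0.1766, g' = -0.567 → β = 0.811
  β = 0.811: g = 0.0232, g' = -0.450 → β = 0.863
Converged at β = 0.863.
Compositions from xᵢ = zᵢ/(1+β(Kᵢ−1)), yᵢ = Kᵢxᵢ:
  1: x = 0.093, y = 0.331
  2: x = 0.144, y = 0.233
  3: x = 0.763, y = 0.436

x_3 = 0.763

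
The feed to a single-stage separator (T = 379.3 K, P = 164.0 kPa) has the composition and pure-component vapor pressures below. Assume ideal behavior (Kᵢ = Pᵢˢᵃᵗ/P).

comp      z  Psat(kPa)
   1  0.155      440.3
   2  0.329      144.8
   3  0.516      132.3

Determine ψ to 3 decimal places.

ψ = 0.442

Raoult's law: Kᵢ = Pᵢˢᵃᵗ/P = Pᵢˢᵃᵗ/164.0.
  K_1 = 440.3/164.0 = 2.68476, K_2 = 144.8/164.0 = 0.88293, K_3 = 132.3/164.0 = 0.80671
Rachford–Rice: g(ψ) = Σ zᵢ(Kᵢ−1)/(1+ψ(Kᵢ−1)) = 0.
Check two-phase: ΣzᵢKᵢ = 1.123 > 1 and Σzᵢ/Kᵢ = 1.070 > 1, so g(0) = 0.123 > 0 and g(1) = -0.070 < 0.
Newton iteration, ψ⁰ = 0.55:
  ψ = 0.550: g = -0.0172, g' = -0.148 → ψ = 0.433
  ψ = 0.433: g = 0.0015, g' = -0.175 → ψ = 0.442
Converged at ψ = 0.442.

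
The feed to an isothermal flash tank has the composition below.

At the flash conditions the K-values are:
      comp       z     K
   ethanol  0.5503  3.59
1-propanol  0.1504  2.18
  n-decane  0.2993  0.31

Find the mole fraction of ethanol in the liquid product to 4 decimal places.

Newton–Raphson from ψ = 0.5:
  ψ = 0.5000: g = 0.41736, g' = -1.1158 → ψ = 0.8740
  ψ = 0.8740: g = 0.00376, g' = -1.3018 → ψ = 0.8769
Converged at ψ = 0.8769.
Compositions from xᵢ = zᵢ/(1+ψ(Kᵢ−1)), yᵢ = Kᵢxᵢ:
  ethanol: x = 0.1682, y = 0.6039
  1-propanol: x = 0.0739, y = 0.1611
  n-decane: x = 0.7579, y = 0.2349

x_ethanol = 0.1682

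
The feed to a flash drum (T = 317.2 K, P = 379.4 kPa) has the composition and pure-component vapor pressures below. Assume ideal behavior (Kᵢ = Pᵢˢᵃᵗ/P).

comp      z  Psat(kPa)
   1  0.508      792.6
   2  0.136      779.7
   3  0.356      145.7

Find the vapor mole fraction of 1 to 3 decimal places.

Raoult's law: Kᵢ = Pᵢˢᵃᵗ/P = Pᵢˢᵃᵗ/379.4.
  K_1 = 792.6/379.4 = 2.08909, K_2 = 779.7/379.4 = 2.05509, K_3 = 145.7/379.4 = 0.38403
Material balance + equilibrium reduce to Σ zᵢ(Kᵢ−1)/(1+ψ(Kᵢ−1)) = 0.
g(0) = ΣzᵢKᵢ − 1 = 0.477 and g(1) = 1 − Σzᵢ/Kᵢ = -0.236, so a root lies in (0, 1).
Newton–Raphson from ψ = 0.5:
  ψ = 0.500: g = 0.1353, g' = -0.600 → ψ = 0.726
  ψ = 0.726: g = -0.0062, g' = -0.678 → ψ = 0.716
Converged at ψ = 0.716.
Compositions from xᵢ = zᵢ/(1+ψ(Kᵢ−1)), yᵢ = Kᵢxᵢ:
  1: x = 0.285, y = 0.596
  2: x = 0.077, y = 0.159
  3: x = 0.637, y = 0.245

y_1 = 0.596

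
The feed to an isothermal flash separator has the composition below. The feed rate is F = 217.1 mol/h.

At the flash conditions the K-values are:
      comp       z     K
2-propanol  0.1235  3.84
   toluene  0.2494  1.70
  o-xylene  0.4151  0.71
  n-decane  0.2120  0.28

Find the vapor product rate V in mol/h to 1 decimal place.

Material balance + equilibrium reduce to Σ zᵢ(Kᵢ−1)/(1+ψ(Kᵢ−1)) = 0.
g(0) = ΣzᵢKᵢ − 1 = 0.2523 and g(1) = 1 − Σzᵢ/Kᵢ = -0.5207, so a root lies in (0, 1).
Newton iteration, ψ⁰ = 0.48:
  ψ = 0.4800: g = -0.09401, g' = -0.5506 → ψ = 0.3093
  ψ = 0.3093: g = 0.00164, g' = -0.5889 → ψ = 0.3120
Converged at ψ = 0.3121.
Then V = ψ·F = 0.3121·217.1 = 67.7 mol/h and L = F − V = 149.4 mol/h.

V = 67.7 mol/h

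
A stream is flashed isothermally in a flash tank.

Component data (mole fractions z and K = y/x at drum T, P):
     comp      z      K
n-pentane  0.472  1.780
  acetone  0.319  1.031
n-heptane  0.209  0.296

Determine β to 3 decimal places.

Let β = V/F and solve Σ zᵢ(Kᵢ−1)/(1+β(Kᵢ−1)) = 0.
g(0) = ΣzᵢKᵢ − 1 = 0.231 and g(1) = 1 − Σzᵢ/Kᵢ = -0.281, so a root lies in (0, 1).
Newton iteration, β⁰ = 0.38:
  β = 0.380: g = 0.0929, g' = -0.364 → β = 0.635
  β = 0.635: g = -0.0102, g' = -0.468 → β = 0.613
Converged at β = 0.613.

β = 0.613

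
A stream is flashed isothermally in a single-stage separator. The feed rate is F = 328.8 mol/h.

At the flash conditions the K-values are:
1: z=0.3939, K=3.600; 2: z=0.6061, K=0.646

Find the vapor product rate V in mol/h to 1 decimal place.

Rachford–Rice: g(β) = Σ zᵢ(Kᵢ−1)/(1+β(Kᵢ−1)) = 0.
Check two-phase: ΣzᵢKᵢ = 1.8096 > 1 and Σzᵢ/Kᵢ = 1.0477 > 1, so g(0) = 0.8096 > 0 and g(1) = -0.0477 < 0.
Binary case is linear: z₁(K₁−1)(1+β(K₂−1)) + z₂(K₂−1)(1+β(K₁−1)) = 0
⇒ β = [z₁(K₁−1)+z₂(K₂−1)] / [−(K₁−1)(K₂−1)] = 0.80958/0.92040 = 0.8796
Then V = β·F = 0.8796·328.8 = 289.2 mol/h and L = F − V = 39.6 mol/h.

V = 289.2 mol/h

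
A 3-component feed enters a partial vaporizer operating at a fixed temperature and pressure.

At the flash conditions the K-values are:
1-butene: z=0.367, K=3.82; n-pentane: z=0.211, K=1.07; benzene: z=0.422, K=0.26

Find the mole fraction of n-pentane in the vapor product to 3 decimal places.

Material balance + equilibrium reduce to Σ zᵢ(Kᵢ−1)/(1+β(Kᵢ−1)) = 0.
Check two-phase: ΣzᵢKᵢ = 1.737 > 1 and Σzᵢ/Kᵢ = 1.916 > 1, so g(0) = 0.737 > 0 and g(1) = -0.916 < 0.
Newton iteration, β⁰ = 0.5:
  β = 0.500: g = -0.0520, g' = -1.086 → β = 0.452
Converged at β = 0.452.
Compositions from xᵢ = zᵢ/(1+β(Kᵢ−1)), yᵢ = Kᵢxᵢ:
  1-butene: x = 0.161, y = 0.616
  n-pentane: x = 0.205, y = 0.219
  benzene: x = 0.634, y = 0.165

y_n-pentane = 0.219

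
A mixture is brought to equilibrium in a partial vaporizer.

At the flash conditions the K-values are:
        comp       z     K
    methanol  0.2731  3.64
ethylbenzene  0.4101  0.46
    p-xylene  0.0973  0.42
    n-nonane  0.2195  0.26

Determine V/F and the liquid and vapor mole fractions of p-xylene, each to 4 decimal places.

V/F = 0.1743, x_p-xylene = 0.1082, y_p-xylene = 0.0455

Material balance + equilibrium reduce to Σ zᵢ(Kᵢ−1)/(1+V/F(Kᵢ−1)) = 0.
g(0) = ΣzᵢKᵢ − 1 = 0.2807 and g(1) = 1 − Σzᵢ/Kᵢ = -1.0424, so a root lies in (0, 1).
Newton–Raphson from V/F = 0.6:
  V/F = 0.6000: g = -0.42727, g' = -1.0126 → V/F = 0.1780
  V/F = 0.1780: g = -0.00455, g' = -1.2274 → V/F = 0.1743
Converged at V/F = 0.1743.
Compositions from xᵢ = zᵢ/(1+V/F(Kᵢ−1)), yᵢ = Kᵢxᵢ:
  methanol: x = 0.1870, y = 0.6808
  ethylbenzene: x = 0.4527, y = 0.2083
  p-xylene: x = 0.1082, y = 0.0455
  n-nonane: x = 0.2520, y = 0.0655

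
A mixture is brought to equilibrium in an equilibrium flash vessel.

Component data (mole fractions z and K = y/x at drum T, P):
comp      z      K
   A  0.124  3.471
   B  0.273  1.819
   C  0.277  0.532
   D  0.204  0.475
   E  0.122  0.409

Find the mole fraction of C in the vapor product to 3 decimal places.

Let β = V/F and solve Σ zᵢ(Kᵢ−1)/(1+β(Kᵢ−1)) = 0.
g(0) = ΣzᵢKᵢ − 1 = 0.221 and g(1) = 1 − Σzᵢ/Kᵢ = -0.434, so a root lies in (0, 1).
Iterate (Newton) starting at β = 0.67:
  β = 0.670: g = -0.2137, g' = -0.563 → β = 0.290
  β = 0.290: g = -0.0045, g' = -0.598 → β = 0.283
Converged at β = 0.283.
Compositions from xᵢ = zᵢ/(1+β(Kᵢ−1)), yᵢ = Kᵢxᵢ:
  A: x = 0.073, y = 0.253
  B: x = 0.222, y = 0.403
  C: x = 0.319, y = 0.170
  D: x = 0.240, y = 0.114
  E: x = 0.147, y = 0.060

y_C = 0.170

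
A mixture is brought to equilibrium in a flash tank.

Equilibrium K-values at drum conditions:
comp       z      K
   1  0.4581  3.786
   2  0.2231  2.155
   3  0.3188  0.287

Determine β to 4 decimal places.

β = 0.8001

Rachford–Rice: g(β) = Σ zᵢ(Kᵢ−1)/(1+β(Kᵢ−1)) = 0.
Check two-phase: ΣzᵢKᵢ = 2.3066 > 1 and Σzᵢ/Kᵢ = 1.3353 > 1, so g(0) = 1.3066 > 0 and g(1) = -0.3353 < 0.
Newton iteration, β⁰ = 0.43:
  β = 0.4300: g = 0.42502, g' = -1.2059 → β = 0.7824
  β = 0.7824: g = 0.02259, g' = -1.2629 → β = 0.8003
  β = 0.8003: g = -0.00033, g' = -1.3003 → β = 0.8001
Converged at β = 0.8001.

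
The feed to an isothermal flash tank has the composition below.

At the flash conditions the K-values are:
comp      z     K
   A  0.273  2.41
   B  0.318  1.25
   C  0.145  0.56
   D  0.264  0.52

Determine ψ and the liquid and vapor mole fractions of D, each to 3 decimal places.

ψ = 0.638, x_D = 0.380, y_D = 0.198

Material balance + equilibrium reduce to Σ zᵢ(Kᵢ−1)/(1+ψ(Kᵢ−1)) = 0.
Feasibility: ΣzᵢKᵢ = 1.274, Σzᵢ/Kᵢ = 1.134 — both > 1, two phases present.
Newton–Raphson from ψ = 0.52:
  ψ = 0.520: g = 0.0408, g' = -0.351 → ψ = 0.636
  ψ = 0.636: g = 0.0005, g' = -0.346 → ψ = 0.638
Converged at ψ = 0.638.
Compositions from xᵢ = zᵢ/(1+ψ(Kᵢ−1)), yᵢ = Kᵢxᵢ:
  A: x = 0.144, y = 0.346
  B: x = 0.274, y = 0.343
  C: x = 0.202, y = 0.113
  D: x = 0.380, y = 0.198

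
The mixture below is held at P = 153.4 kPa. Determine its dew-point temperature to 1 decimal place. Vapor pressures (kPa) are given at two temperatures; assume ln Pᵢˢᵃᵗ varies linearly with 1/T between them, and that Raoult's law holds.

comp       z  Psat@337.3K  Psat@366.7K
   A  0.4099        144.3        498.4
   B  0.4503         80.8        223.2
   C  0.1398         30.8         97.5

Dew-point temperature: Σzᵢ·P/Pᵢˢᵃᵗ(T) = 1. Interpolate ln Pᵢˢᵃᵗ = aᵢ + bᵢ/T.
  T = 337.3 K: ΣzᵢP/Pᵢˢᵃᵗ = 1.9869
  T = 366.7 K: ΣzᵢP/Pᵢˢᵃᵗ = 0.6556
  T = 352.0 K: ΣzᵢP/Pᵢˢᵃᵗ = 1.1141
  T = 359.4 K: ΣzᵢP/Pᵢˢᵃᵗ = 0.8483
  T = 355.7 K: ΣzᵢP/Pᵢˢᵃᵗ = 0.9707
  T = 353.9 K: ΣzᵢP/Pᵢˢᵃᵗ = 1.0376
Interpolating between 353.9 K and 355.7 K gives T ≈ 354.9 K.

T = 354.9 K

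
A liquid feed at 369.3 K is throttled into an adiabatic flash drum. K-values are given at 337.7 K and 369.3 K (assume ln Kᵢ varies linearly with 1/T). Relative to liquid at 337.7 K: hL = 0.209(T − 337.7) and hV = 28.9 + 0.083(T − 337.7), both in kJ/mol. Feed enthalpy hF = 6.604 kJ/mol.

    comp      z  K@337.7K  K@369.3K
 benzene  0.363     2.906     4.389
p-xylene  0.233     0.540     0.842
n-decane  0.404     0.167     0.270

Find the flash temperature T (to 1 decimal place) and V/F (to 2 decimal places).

Adiabatic flash: solve Rachford–Rice at each trial T, then check hF = ψ·hV(T) + (1−ψ)·hL(T).
  T = 337.7 K: K = (2.906, 0.540, 0.167), RR gives ψ = 0.182, H_out = 5.261 kJ/mol
  T = 369.3 K: K = (4.389, 0.842, 0.270), RR gives ψ = 0.457, H_out = 18.001 kJ/mol
  T = 353.5 K: K = (3.604, 0.681, 0.215), RR gives ψ = 0.328, H_out = 12.117 kJ/mol
  T = 345.6 K: K = (3.244, 0.608, 0.190), RR gives ψ = 0.258, H_out = 8.864 kJ/mol
  T = 341.6 K: K = (3.070, 0.573, 0.178), RR gives ψ = 0.221, H_out = 7.093 kJ/mol
  T = 339.6 K: K = (2.985, 0.556, 0.172), RR gives ψ = 0.201, H_out = 6.168 kJ/mol
Linear interpolation between T = 339.6 (H_out = 6.168) and T = 341.6 (H_out = 7.093) on hF = 6.604 gives T ≈ 340.5 K, at which ψ = 0.21.

T = 340.5 K, V/F = 0.21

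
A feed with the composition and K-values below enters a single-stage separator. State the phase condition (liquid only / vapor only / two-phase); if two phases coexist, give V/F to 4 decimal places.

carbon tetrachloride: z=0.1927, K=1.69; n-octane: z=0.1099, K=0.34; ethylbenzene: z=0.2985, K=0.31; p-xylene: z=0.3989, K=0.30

ΣzᵢKᵢ = 0.5752; Σzᵢ/Kᵢ = 2.7298.
Since ΣzᵢKᵢ < 1 the mixture is below its bubble point — single liquid phase.

liquid only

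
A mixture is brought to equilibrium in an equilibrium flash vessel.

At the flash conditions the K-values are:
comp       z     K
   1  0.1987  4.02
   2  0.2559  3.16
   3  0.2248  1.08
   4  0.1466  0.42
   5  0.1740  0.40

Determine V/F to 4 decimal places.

V/F = 0.8489

Rachford–Rice: g(V/F) = Σ zᵢ(Kᵢ−1)/(1+V/F(Kᵢ−1)) = 0.
g(0) = ΣzᵢKᵢ − 1 = 0.9814 and g(1) = 1 − Σzᵢ/Kᵢ = -0.1226, so a root lies in (0, 1).
Newton–Raphson from V/F = 0.5:
  V/F = 0.5000: g = 0.25321, g' = -0.7906 → V/F = 0.8203
  V/F = 0.8203: g = 0.02110, g' = -0.7289 → V/F = 0.8492
  V/F = 0.8492: g = -0.00022, g' = -0.7444 → V/F = 0.8489
Converged at V/F = 0.8489.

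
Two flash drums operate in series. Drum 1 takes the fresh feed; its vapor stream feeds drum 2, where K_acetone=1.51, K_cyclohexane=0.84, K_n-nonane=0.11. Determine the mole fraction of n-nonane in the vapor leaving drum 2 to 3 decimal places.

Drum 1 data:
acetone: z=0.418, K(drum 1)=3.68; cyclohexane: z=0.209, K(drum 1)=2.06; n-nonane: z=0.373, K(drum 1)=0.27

y_n-nonane (drum 2) = 0.026

Drum 1:
Let ψ₁ = V/F and solve Σ zᵢ(Kᵢ−1)/(1+ψ₁(Kᵢ−1)) = 0.
Feasibility: ΣzᵢKᵢ = 2.069, Σzᵢ/Kᵢ = 1.597 — both > 1, two phases present.
Iterate (Newton) starting at ψ₁ = 0.5:
  ψ₁ = 0.500: g = 0.1947, g' = -1.142 → ψ₁ = 0.671
  ψ₁ = 0.671: g = -0.0034, g' = -1.227 → ψ₁ = 0.668
Converged at ψ₁ = 0.668.
Drum-1 compositions:
  acetone: x = 0.150, y = 0.551
  cyclohexane: x = 0.122, y = 0.252
  n-nonane: x = 0.728, y = 0.197
Drum-2 feed = drum-1 vapor: z₂ = (0.5514, 0.2521, 0.1965).
Drum 2:
Material balance + equilibrium reduce to Σ zᵢ(Kᵢ−1)/(1+ψ₂(Kᵢ−1)) = 0.
Feasibility: ΣzᵢKᵢ = 1.066, Σzᵢ/Kᵢ = 2.452 — both > 1, two phases present.
Newton iteration, ψ₂⁰ = 0.5:
  ψ₂ = 0.500: g = -0.1349, g' = -0.604 → ψ₂ = 0.277
  ψ₂ = 0.277: g = -0.0278, g' = -0.391 → ψ₂ = 0.206
  ψ₂ = 0.206: g = -0.0013, g' = -0.358 → ψ₂ = 0.202
Converged at ψ₂ = 0.202.
  acetone: x = 0.500, y = 0.755
  cyclohexane: x = 0.261, y = 0.219
  n-nonane: x = 0.240, y = 0.026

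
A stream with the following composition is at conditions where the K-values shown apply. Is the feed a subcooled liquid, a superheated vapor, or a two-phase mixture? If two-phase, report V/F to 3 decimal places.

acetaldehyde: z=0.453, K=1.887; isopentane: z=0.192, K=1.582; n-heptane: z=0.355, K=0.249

two-phase, V/F = 0.409

ΣzᵢKᵢ = 1.247; Σzᵢ/Kᵢ = 1.787.
Both exceed 1, so a two-phase solution exists.
Let ψ = V/F and solve Σ zᵢ(Kᵢ−1)/(1+ψ(Kᵢ−1)) = 0.
Newton–Raphson from ψ = 0.5:
  ψ = 0.500: g = -0.0620, g' = -0.723 → ψ = 0.414
  ψ = 0.414: g = -0.0032, g' = -0.655 → ψ = 0.409
Converged at ψ = 0.409.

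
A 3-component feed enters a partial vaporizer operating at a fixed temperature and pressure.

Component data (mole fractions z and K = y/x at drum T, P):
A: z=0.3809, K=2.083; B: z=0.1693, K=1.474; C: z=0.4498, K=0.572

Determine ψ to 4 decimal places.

ψ = 0.7598

Let ψ = V/F and solve Σ zᵢ(Kᵢ−1)/(1+ψ(Kᵢ−1)) = 0.
Check two-phase: ΣzᵢKᵢ = 1.3002 > 1 and Σzᵢ/Kᵢ = 1.0841 > 1, so g(0) = 0.3002 > 0 and g(1) = -0.0841 < 0.
Newton–Raphson from ψ = 0.5:
  ψ = 0.5000: g = 0.08755, g' = -0.3462 → ψ = 0.7529
  ψ = 0.7529: g = 0.00234, g' = -0.3356 → ψ = 0.7598
Converged at ψ = 0.7598.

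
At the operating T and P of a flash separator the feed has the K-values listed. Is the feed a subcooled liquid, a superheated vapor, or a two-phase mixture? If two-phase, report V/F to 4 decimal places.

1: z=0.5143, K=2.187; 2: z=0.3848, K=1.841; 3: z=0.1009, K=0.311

superheated vapor

ΣzᵢKᵢ = 1.8646; Σzᵢ/Kᵢ = 0.7686.
Since Σzᵢ/Kᵢ < 1 the mixture is above its dew point — single vapor phase.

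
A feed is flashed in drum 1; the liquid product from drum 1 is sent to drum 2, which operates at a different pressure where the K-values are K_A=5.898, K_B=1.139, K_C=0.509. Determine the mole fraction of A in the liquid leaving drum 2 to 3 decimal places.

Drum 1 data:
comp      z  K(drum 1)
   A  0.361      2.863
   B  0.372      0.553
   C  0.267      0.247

Drum 1:
Material balance + equilibrium reduce to Σ zᵢ(Kᵢ−1)/(1+ψ₁(Kᵢ−1)) = 0.
g(0) = ΣzᵢKᵢ − 1 = 0.305 and g(1) = 1 − Σzᵢ/Kᵢ = -0.880, so a root lies in (0, 1).
Newton iteration, ψ₁⁰ = 0.5:
  ψ₁ = 0.500: g = -0.1884, g' = -0.849 → ψ₁ = 0.278
  ψ₁ = 0.278: g = -0.0011, g' = -0.883 → ψ₁ = 0.277
Converged at ψ₁ = 0.277.
Drum-1 compositions:
  A: x = 0.238, y = 0.682
  B: x = 0.425, y = 0.235
  C: x = 0.337, y = 0.083
Drum-2 feed = drum-1 liquid: z₂ = (0.2382, 0.4245, 0.3373).
Drum 2:
Let ψ₂ = V/F and solve Σ zᵢ(Kᵢ−1)/(1+ψ₂(Kᵢ−1)) = 0.
Check two-phase: ΣzᵢKᵢ = 2.060 > 1 and Σzᵢ/Kᵢ = 1.076 > 1, so g(0) = 1.060 > 0 and g(1) = -0.076 < 0.
Iterate (Newton) starting at ψ₂ = 0.67:
  ψ₂ = 0.670: g = 0.0797, g' = -0.499 → ψ₂ = 0.830
  ψ₂ = 0.830: g = 0.0039, g' = -0.461 → ψ₂ = 0.838
Converged at ψ₂ = 0.838.
  A: x = 0.047, y = 0.275
  B: x = 0.380, y = 0.433
  C: x = 0.573, y = 0.292

x_A (drum 2) = 0.047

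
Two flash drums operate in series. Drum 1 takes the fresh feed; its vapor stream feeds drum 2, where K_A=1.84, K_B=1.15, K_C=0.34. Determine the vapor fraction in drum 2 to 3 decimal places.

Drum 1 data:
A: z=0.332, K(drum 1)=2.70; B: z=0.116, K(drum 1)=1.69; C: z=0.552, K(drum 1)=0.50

Drum 1:
Let ψ₁ = V/F and solve Σ zᵢ(Kᵢ−1)/(1+ψ₁(Kᵢ−1)) = 0.
Check two-phase: ΣzᵢKᵢ = 1.368 > 1 and Σzᵢ/Kᵢ = 1.296 > 1, so g(0) = 0.368 > 0 and g(1) = -0.296 < 0.
Newton–Raphson from ψ₁ = 0.5:
  ψ₁ = 0.500: g = -0.0034, g' = -0.556 → ψ₁ = 0.494
Converged at ψ₁ = 0.494.
Drum-1 compositions:
  A: x = 0.180, y = 0.487
  B: x = 0.087, y = 0.146
  C: x = 0.733, y = 0.367
Drum-2 feed = drum-1 vapor: z₂ = (0.4873, 0.1462, 0.3665).
Drum 2:
Newton iteration, ψ₂⁰ = 0.68:
  ψ₂ = 0.680: g = -0.1584, g' = -0.667 → ψ₂ = 0.443
  ψ₂ = 0.443: g = -0.0228, g' = -0.504 → ψ₂ = 0.397
Converged at ψ₂ = 0.397.
  A: x = 0.365, y = 0.672
  B: x = 0.138, y = 0.159
  C: x = 0.497, y = 0.169

V/F (drum 2) = 0.397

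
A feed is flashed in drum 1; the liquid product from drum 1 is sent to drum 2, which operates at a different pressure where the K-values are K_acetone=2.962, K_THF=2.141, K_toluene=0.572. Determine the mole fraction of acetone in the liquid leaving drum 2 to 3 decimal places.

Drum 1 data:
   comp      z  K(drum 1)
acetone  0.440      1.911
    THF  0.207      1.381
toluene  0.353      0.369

Drum 1:
Material balance + equilibrium reduce to Σ zᵢ(Kᵢ−1)/(1+ψ₁(Kᵢ−1)) = 0.
Check two-phase: ΣzᵢKᵢ = 1.257 > 1 and Σzᵢ/Kᵢ = 1.337 > 1, so g(0) = 0.257 > 0 and g(1) = -0.337 < 0.
Newton–Raphson from ψ₁ = 0.51:
  ψ₁ = 0.510: g = 0.0113, g' = -0.497 → ψ₁ = 0.533
Converged at ψ₁ = 0.533.
Drum-1 compositions:
  acetone: x = 0.296, y = 0.566
  THF: x = 0.172, y = 0.238
  toluene: x = 0.532, y = 0.196
Drum-2 feed = drum-1 liquid: z₂ = (0.2963, 0.1721, 0.5316).
Drum 2:
Material balance + equilibrium reduce to Σ zᵢ(Kᵢ−1)/(1+ψ₂(Kᵢ−1)) = 0.
Feasibility: ΣzᵢKᵢ = 1.550, Σzᵢ/Kᵢ = 1.110 — both > 1, two phases present.
Newton iteration, ψ₂⁰ = 0.39:
  ψ₂ = 0.390: g = 0.1921, g' = -0.614 → ψ₂ = 0.703
  ψ₂ = 0.703: g = 0.0278, g' = -0.470 → ψ₂ = 0.762
  ψ₂ = 0.762: g = 0.0003, g' = -0.462 → ψ₂ = 0.763
Converged at ψ₂ = 0.763.
  acetone: x = 0.119, y = 0.352
  THF: x = 0.092, y = 0.197
  toluene: x = 0.789, y = 0.451

x_acetone (drum 2) = 0.119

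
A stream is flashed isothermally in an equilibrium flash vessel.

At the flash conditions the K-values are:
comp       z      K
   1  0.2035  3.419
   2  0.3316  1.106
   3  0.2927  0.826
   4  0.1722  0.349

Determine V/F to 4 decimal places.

V/F = 0.5830

Material balance + equilibrium reduce to Σ zᵢ(Kᵢ−1)/(1+V/F(Kᵢ−1)) = 0.
g(0) = ΣzᵢKᵢ − 1 = 0.3644 and g(1) = 1 − Σzᵢ/Kᵢ = -0.2071, so a root lies in (0, 1).
Newton iteration, V/F⁰ = 0.58:
  V/F = 0.5800: g = 0.00121, g' = -0.4089 → V/F = 0.5830
Converged at V/F = 0.5830.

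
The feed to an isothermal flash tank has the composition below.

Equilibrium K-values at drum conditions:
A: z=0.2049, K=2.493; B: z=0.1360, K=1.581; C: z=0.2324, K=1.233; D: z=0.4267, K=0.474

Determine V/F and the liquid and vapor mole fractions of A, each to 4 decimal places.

Rachford–Rice: g(V/F) = Σ zᵢ(Kᵢ−1)/(1+V/F(Kᵢ−1)) = 0.
g(0) = ΣzᵢKᵢ − 1 = 0.2146 and g(1) = 1 − Σzᵢ/Kᵢ = -0.2569, so a root lies in (0, 1).
Iterate (Newton) starting at V/F = 0.5:
  V/F = 0.5000: g = -0.01965, g' = -0.4048 → V/F = 0.4515
Converged at V/F = 0.4514.
Compositions from xᵢ = zᵢ/(1+V/F(Kᵢ−1)), yᵢ = Kᵢxᵢ:
  A: x = 0.1224, y = 0.3051
  B: x = 0.1077, y = 0.1703
  C: x = 0.2103, y = 0.2593
  D: x = 0.5596, y = 0.2652

V/F = 0.4514, x_A = 0.1224, y_A = 0.3051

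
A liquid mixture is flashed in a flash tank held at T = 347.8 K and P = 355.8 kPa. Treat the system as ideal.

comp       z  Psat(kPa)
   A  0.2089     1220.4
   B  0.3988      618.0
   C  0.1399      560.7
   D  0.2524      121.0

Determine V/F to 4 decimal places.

Raoult's law: Kᵢ = Pᵢˢᵃᵗ/P = Pᵢˢᵃᵗ/355.8.
  K_A = 1220.4/355.8 = 3.430017, K_B = 618.0/355.8 = 1.736931, K_C = 560.7/355.8 = 1.575885, K_D = 121.0/355.8 = 0.340079
Material balance + equilibrium reduce to Σ zᵢ(Kᵢ−1)/(1+V/F(Kᵢ−1)) = 0.
g(0) = ΣzᵢKᵢ − 1 = 0.7155 and g(1) = 1 − Σzᵢ/Kᵢ = -0.1215, so a root lies in (0, 1).
Iterate (Newton) starting at V/F = 0.5:
  V/F = 0.5000: g = 0.25790, g' = -0.6399 → V/F = 0.9030
  V/F = 0.9030: g = -0.02385, g' = -0.8923 → V/F = 0.8763
  V/F = 0.8763: g = -0.00066, g' = -0.8445 → V/F = 0.8755
Converged at V/F = 0.8755.

V/F = 0.8755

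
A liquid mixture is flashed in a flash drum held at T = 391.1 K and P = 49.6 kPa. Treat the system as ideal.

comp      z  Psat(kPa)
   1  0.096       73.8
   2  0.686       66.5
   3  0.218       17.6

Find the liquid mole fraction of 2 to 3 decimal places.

Raoult's law: Kᵢ = Pᵢˢᵃᵗ/P = Pᵢˢᵃᵗ/49.6.
  K_1 = 73.8/49.6 = 1.48790, K_2 = 66.5/49.6 = 1.34073, K_3 = 17.6/49.6 = 0.35484
Material balance + equilibrium reduce to Σ zᵢ(Kᵢ−1)/(1+ψ(Kᵢ−1)) = 0.
Check two-phase: ΣzᵢKᵢ = 1.140 > 1 and Σzᵢ/Kᵢ = 1.191 > 1, so g(0) = 0.140 > 0 and g(1) = -0.191 < 0.
Newton iteration, ψ⁰ = 0.5:
  ψ = 0.500: g = 0.0297, g' = -0.271 → ψ = 0.610
  ψ = 0.610: g = -0.0023, g' = -0.315 → ψ = 0.603
Converged at ψ = 0.603.
Compositions from xᵢ = zᵢ/(1+ψ(Kᵢ−1)), yᵢ = Kᵢxᵢ:
  1: x = 0.074, y = 0.110
  2: x = 0.569, y = 0.763
  3: x = 0.357, y = 0.127

x_2 = 0.569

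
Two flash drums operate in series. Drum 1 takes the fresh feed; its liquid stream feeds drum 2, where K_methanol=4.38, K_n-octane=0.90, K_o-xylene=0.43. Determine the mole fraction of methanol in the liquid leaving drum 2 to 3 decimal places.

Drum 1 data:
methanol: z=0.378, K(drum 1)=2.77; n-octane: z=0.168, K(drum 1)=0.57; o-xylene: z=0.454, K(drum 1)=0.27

x_methanol (drum 2) = 0.121

Drum 1:
Rachford–Rice: g(ψ₁) = Σ zᵢ(Kᵢ−1)/(1+ψ₁(Kᵢ−1)) = 0.
Feasibility: ΣzᵢKᵢ = 1.265, Σzᵢ/Kᵢ = 2.113 — both > 1, two phases present.
Iterate (Newton) starting at ψ₁ = 0.33:
  ψ₁ = 0.330: g = -0.0984, g' = -0.934 → ψ₁ = 0.225
  ψ₁ = 0.225: g = 0.0023, g' = -0.991 → ψ₁ = 0.227
Converged at ψ₁ = 0.227.
Drum-1 compositions:
  methanol: x = 0.270, y = 0.747
  n-octane: x = 0.186, y = 0.106
  o-xylene: x = 0.544, y = 0.147
Drum-2 feed = drum-1 liquid: z₂ = (0.2697, 0.1862, 0.5442).
Drum 2:
Newton–Raphson from ψ₂ = 0.53:
  ψ₂ = 0.530: g = -0.1376, g' = -0.760 → ψ₂ = 0.349
  ψ₂ = 0.349: g = 0.0116, g' = -0.926 → ψ₂ = 0.362
Converged at ψ₂ = 0.362.
  methanol: x = 0.121, y = 0.531
  n-octane: x = 0.193, y = 0.174
  o-xylene: x = 0.686, y = 0.295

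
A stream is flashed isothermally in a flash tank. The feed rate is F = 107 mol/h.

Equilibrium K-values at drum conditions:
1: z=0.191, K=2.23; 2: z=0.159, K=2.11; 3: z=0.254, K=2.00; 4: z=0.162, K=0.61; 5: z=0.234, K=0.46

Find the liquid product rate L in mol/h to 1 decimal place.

L = 12.8 mol/h

Material balance + equilibrium reduce to Σ zᵢ(Kᵢ−1)/(1+β(Kᵢ−1)) = 0.
g(0) = ΣzᵢKᵢ − 1 = 0.476 and g(1) = 1 − Σzᵢ/Kᵢ = -0.062, so a root lies in (0, 1).
Newton–Raphson from β = 0.5:
  β = 0.500: g = 0.1767, g' = -0.471 → β = 0.875
  β = 0.875: g = 0.0025, g' = -0.492 → β = 0.880
Converged at β = 0.880.
Then V = β·F = 0.8805·107 = 94.2 mol/h and L = F − V = 12.8 mol/h.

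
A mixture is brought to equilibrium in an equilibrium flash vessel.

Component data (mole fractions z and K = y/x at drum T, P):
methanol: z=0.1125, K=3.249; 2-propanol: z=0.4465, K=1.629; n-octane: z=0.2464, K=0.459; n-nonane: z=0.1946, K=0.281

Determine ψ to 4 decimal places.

Newton–Raphson from ψ = 0.47:
  ψ = 0.4700: g = -0.05032, g' = -0.5989 → ψ = 0.3860
  ψ = 0.3860: g = -0.00072, g' = -0.5854 → ψ = 0.3847
Converged at ψ = 0.3847.

ψ = 0.3847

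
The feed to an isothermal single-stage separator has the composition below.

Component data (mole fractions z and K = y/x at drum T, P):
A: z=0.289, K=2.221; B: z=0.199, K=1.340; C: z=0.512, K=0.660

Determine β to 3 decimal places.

Rachford–Rice: g(β) = Σ zᵢ(Kᵢ−1)/(1+β(Kᵢ−1)) = 0.
Check two-phase: ΣzᵢKᵢ = 1.246 > 1 and Σzᵢ/Kᵢ = 1.054 > 1, so g(0) = 0.246 > 0 and g(1) = -0.054 < 0.
Newton–Raphson from β = 0.44:
  β = 0.440: g = 0.0837, g' = -0.282 → β = 0.737
  β = 0.737: g = 0.0075, g' = -0.239 → β = 0.769
Converged at β = 0.769.

β = 0.769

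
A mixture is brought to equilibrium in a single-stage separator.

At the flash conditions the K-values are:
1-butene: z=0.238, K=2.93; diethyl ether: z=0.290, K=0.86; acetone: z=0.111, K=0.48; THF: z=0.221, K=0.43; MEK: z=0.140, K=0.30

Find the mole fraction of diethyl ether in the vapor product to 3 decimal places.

Material balance + equilibrium reduce to Σ zᵢ(Kᵢ−1)/(1+ψ(Kᵢ−1)) = 0.
Feasibility: ΣzᵢKᵢ = 1.137, Σzᵢ/Kᵢ = 1.630 — both > 1, two phases present.
Iterate (Newton) starting at ψ = 0.5:
  ψ = 0.500: g = -0.2148, g' = -0.594 → ψ = 0.138
  ψ = 0.138: g = 0.0138, g' = -0.762 → ψ = 0.156
  ψ = 0.156: g = 0.0002, g' = -0.738 → ψ = 0.157
Converged at ψ = 0.157.
Compositions from xᵢ = zᵢ/(1+ψ(Kᵢ−1)), yᵢ = Kᵢxᵢ:
  1-butene: x = 0.183, y = 0.535
  diethyl ether: x = 0.297, y = 0.255
  acetone: x = 0.121, y = 0.058
  THF: x = 0.243, y = 0.104
  MEK: x = 0.157, y = 0.047

y_diethyl ether = 0.255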